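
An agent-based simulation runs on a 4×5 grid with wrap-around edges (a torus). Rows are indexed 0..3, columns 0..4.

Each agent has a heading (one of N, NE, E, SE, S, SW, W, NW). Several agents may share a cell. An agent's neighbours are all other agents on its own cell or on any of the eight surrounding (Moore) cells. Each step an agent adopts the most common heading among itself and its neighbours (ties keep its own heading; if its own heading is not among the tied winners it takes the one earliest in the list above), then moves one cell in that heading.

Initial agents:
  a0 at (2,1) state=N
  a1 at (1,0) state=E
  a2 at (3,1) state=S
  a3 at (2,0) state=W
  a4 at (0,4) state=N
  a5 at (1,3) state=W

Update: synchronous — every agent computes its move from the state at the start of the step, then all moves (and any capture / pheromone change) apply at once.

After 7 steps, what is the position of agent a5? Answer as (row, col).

(1, 0)

t=1: a0@(1,1):N a1@(0,0):N a2@(0,1):S a3@(2,4):W a4@(3,4):N a5@(1,2):W
t=2: a0@(0,1):N a1@(3,0):N a2@(3,1):N a3@(2,3):W a4@(2,4):N a5@(1,1):W
t=3: a0@(3,1):N a1@(2,0):N a2@(2,1):N a3@(2,2):W a4@(1,4):N a5@(1,0):W
t=4: a0@(2,1):N a1@(1,0):N a2@(1,1):N a3@(1,2):N a4@(0,4):N a5@(0,0):N
t=5: a0@(1,1):N a1@(0,0):N a2@(0,1):N a3@(0,2):N a4@(3,4):N a5@(3,0):N
t=6: a0@(0,1):N a1@(3,0):N a2@(3,1):N a3@(3,2):N a4@(2,4):N a5@(2,0):N
t=7: a0@(3,1):N a1@(2,0):N a2@(2,1):N a3@(2,2):N a4@(1,4):N a5@(1,0):N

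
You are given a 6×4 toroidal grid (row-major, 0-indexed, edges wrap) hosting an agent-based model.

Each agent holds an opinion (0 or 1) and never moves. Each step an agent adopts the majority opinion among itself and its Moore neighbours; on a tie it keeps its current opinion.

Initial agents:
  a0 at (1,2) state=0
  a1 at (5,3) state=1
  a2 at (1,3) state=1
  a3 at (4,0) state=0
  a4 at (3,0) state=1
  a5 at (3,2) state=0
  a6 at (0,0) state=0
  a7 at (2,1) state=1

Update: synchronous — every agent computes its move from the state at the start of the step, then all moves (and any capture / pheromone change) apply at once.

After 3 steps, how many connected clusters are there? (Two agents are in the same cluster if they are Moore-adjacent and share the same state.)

2

t=1: a0@(1,2):1 a1@(5,3):0 a2@(1,3):0 a3@(4,0):1 a4@(3,0):1 a5@(3,2):0 a6@(0,0):1 a7@(2,1):1
t=2: a0@(1,2):1 a1@(5,3):1 a2@(1,3):1 a3@(4,0):1 a4@(3,0):1 a5@(3,2):0 a6@(0,0):0 a7@(2,1):1
t=3: a0@(1,2):1 a1@(5,3):1 a2@(1,3):1 a3@(4,0):1 a4@(3,0):1 a5@(3,2):0 a6@(0,0):1 a7@(2,1):1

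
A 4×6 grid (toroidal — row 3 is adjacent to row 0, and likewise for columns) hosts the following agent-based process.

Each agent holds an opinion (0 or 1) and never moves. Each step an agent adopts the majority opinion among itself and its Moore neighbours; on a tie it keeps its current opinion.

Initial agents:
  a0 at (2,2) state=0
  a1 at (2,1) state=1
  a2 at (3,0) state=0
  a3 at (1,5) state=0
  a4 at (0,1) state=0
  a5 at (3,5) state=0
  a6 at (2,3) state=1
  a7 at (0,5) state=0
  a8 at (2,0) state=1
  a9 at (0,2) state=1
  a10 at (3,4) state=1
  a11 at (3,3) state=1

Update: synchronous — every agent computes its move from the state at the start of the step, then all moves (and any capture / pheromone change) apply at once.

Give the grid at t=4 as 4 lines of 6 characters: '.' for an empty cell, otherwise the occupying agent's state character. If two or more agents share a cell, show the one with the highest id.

t=1: a0@(2,2):1 a1@(2,1):1 a2@(3,0):0 a3@(1,5):0 a4@(0,1):0 a5@(3,5):0 a6@(2,3):1 a7@(0,5):0 a8@(2,0):0 a9@(0,2):1 a10@(3,4):1 a11@(3,3):1
t=2: (unchanged — steady state)

.01..0
.....0
0111..
0..110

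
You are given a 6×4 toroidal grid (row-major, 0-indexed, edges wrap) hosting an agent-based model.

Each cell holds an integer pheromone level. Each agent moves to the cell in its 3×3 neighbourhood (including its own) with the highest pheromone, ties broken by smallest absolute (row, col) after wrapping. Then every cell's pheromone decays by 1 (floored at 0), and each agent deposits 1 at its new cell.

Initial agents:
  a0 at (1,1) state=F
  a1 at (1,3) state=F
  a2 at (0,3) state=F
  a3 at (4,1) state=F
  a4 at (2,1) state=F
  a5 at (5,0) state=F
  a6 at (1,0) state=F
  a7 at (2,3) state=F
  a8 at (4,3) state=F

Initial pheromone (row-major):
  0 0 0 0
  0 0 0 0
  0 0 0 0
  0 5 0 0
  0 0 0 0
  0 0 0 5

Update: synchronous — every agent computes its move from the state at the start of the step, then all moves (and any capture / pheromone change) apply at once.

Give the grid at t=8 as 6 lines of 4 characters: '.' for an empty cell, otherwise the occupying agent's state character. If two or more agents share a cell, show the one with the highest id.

t=1: a0@(0,0) a1@(0,0) a2@(5,3) a3@(3,1) a4@(3,1) a5@(5,3) a6@(0,0) a7@(1,0) a8@(5,3) | pheromone: 3 0 0 0 / 1 0 0 0 / 0 0 0 0 / 0 6 0 0 / 0 0 0 0 / 0 0 0 7
t=2: a0@(5,3) a1@(5,3) a2@(5,3) a3@(3,1) a4@(3,1) a5@(5,3) a6@(5,3) a7@(0,0) a8@(5,3) | pheromone: 3 0 0 0 / 0 0 0 0 / 0 0 0 0 / 0 7 0 0 / 0 0 0 0 / 0 0 0 12
t=3: a0@(5,3) a1@(5,3) a2@(5,3) a3@(3,1) a4@(3,1) a5@(5,3) a6@(5,3) a7@(5,3) a8@(5,3) | pheromone: 2 0 0 0 / 0 0 0 0 / 0 0 0 0 / 0 8 0 0 / 0 0 0 0 / 0 0 0 18
t=4: a0@(5,3) a1@(5,3) a2@(5,3) a3@(3,1) a4@(3,1) a5@(5,3) a6@(5,3) a7@(5,3) a8@(5,3) | pheromone: 1 0 0 0 / 0 0 0 0 / 0 0 0 0 / 0 9 0 0 / 0 0 0 0 / 0 0 0 24
t=5: a0@(5,3) a1@(5,3) a2@(5,3) a3@(3,1) a4@(3,1) a5@(5,3) a6@(5,3) a7@(5,3) a8@(5,3) | pheromone: 0 0 0 0 / 0 0 0 0 / 0 0 0 0 / 0 10 0 0 / 0 0 0 0 / 0 0 0 30
t=6: a0@(5,3) a1@(5,3) a2@(5,3) a3@(3,1) a4@(3,1) a5@(5,3) a6@(5,3) a7@(5,3) a8@(5,3) | pheromone: 0 0 0 0 / 0 0 0 0 / 0 0 0 0 / 0 11 0 0 / 0 0 0 0 / 0 0 0 36
t=7: a0@(5,3) a1@(5,3) a2@(5,3) a3@(3,1) a4@(3,1) a5@(5,3) a6@(5,3) a7@(5,3) a8@(5,3) | pheromone: 0 0 0 0 / 0 0 0 0 / 0 0 0 0 / 0 12 0 0 / 0 0 0 0 / 0 0 0 42
t=8: a0@(5,3) a1@(5,3) a2@(5,3) a3@(3,1) a4@(3,1) a5@(5,3) a6@(5,3) a7@(5,3) a8@(5,3) | pheromone: 0 0 0 0 / 0 0 0 0 / 0 0 0 0 / 0 13 0 0 / 0 0 0 0 / 0 0 0 48

....
....
....
.F..
....
...F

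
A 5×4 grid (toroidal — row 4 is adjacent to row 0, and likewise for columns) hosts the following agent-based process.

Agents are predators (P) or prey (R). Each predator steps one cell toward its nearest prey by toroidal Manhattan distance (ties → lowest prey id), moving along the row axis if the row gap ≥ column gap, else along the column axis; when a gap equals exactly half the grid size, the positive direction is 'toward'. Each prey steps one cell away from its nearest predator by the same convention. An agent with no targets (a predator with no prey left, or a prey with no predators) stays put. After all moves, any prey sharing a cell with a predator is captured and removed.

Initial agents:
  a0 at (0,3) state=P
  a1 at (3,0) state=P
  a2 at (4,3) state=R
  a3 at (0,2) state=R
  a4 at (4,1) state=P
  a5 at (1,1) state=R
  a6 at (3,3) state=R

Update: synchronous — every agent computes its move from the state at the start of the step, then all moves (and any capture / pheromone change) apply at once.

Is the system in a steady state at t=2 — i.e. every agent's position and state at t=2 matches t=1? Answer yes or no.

t=1: a0@(4,3):P a1@(3,3):P a3@(0,1):R a4@(4,2):P a5@(2,1):R a6@(3,2):R
t=2: a0@(3,3):P a1@(3,2):P a3@(1,1):R a4@(3,2):P a5@(2,0):R a6@(3,1):R

no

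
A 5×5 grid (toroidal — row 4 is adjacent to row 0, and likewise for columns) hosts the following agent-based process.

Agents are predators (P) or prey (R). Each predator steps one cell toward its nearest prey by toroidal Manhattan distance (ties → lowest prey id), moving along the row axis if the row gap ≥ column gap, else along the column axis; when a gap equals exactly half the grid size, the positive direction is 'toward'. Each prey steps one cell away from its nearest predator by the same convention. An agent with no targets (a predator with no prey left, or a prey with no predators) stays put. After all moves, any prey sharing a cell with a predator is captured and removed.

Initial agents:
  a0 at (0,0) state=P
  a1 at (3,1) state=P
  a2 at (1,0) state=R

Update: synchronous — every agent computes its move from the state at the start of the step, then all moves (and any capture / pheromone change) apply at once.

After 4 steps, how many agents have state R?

t=1: a0@(1,0):P a1@(2,1):P a2@(2,0):R
t=2: a0@(2,0):P a1@(2,0):P a2@(3,0):R
t=3: a0@(3,0):P a1@(3,0):P a2@(4,0):R
t=4: a0@(4,0):P a1@(4,0):P a2@(0,0):R

1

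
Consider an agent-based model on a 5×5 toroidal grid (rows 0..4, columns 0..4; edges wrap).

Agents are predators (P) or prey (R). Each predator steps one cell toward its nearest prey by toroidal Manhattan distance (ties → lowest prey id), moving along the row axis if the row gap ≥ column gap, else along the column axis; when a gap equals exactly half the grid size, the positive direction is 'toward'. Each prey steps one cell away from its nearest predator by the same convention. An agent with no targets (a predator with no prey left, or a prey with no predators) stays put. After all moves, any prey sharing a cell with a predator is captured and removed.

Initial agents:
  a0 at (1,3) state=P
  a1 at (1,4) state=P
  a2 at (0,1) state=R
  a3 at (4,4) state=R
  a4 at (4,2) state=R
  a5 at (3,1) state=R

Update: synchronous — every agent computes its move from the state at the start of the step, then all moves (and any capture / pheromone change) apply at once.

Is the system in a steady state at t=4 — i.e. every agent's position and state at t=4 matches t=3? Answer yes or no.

t=1: a0@(1,2):P a1@(0,4):P a2@(0,0):R a3@(3,4):R a4@(3,2):R a5@(4,1):R
t=2: a0@(2,2):P a1@(0,0):P a2@(0,1):R a3@(2,4):R a4@(4,2):R a5@(3,1):R
t=3: a0@(2,3):P a1@(0,1):P a2@(0,2):R a3@(2,0):R a4@(0,2):R a5@(4,1):R
t=4: a0@(2,4):P a1@(0,2):P a2@(0,3):R a3@(2,1):R a4@(0,3):R a5@(3,1):R

no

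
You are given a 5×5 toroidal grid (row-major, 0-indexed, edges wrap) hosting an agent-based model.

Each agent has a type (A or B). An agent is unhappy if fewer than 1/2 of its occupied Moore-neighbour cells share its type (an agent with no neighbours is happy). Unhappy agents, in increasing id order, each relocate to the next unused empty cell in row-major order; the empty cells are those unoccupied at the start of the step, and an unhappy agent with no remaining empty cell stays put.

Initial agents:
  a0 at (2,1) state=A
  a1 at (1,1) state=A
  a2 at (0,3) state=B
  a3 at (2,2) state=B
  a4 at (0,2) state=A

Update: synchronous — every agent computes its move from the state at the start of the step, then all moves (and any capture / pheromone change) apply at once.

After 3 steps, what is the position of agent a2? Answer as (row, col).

(0, 1)

t=1: a0@(2,1):A a1@(1,1):A a2@(0,0):B a3@(0,1):B a4@(0,2):A
t=2: a0@(2,1):A a1@(1,1):A a2@(0,0):B a3@(0,3):B a4@(0,2):A
t=3: a0@(2,1):A a1@(1,1):A a2@(0,1):B a3@(0,4):B a4@(0,2):A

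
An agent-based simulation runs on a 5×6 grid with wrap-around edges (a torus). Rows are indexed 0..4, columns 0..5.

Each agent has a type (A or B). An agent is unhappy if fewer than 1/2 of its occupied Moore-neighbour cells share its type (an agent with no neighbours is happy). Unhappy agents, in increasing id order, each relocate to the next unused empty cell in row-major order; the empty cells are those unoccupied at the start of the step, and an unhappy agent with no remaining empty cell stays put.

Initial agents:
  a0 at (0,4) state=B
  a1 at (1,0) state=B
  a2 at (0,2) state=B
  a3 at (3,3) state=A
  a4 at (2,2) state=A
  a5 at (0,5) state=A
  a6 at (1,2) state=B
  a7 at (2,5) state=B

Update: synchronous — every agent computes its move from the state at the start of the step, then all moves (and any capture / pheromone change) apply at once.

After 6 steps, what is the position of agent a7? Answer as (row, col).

(2, 5)

t=1: a0@(0,0):B a1@(1,0):B a2@(0,2):B a3@(3,3):A a4@(2,2):A a5@(0,1):A a6@(1,2):B a7@(2,5):B
t=2: a0@(0,0):B a1@(1,0):B a2@(0,2):B a3@(3,3):A a4@(2,2):A a5@(0,3):A a6@(0,4):B a7@(2,5):B
t=3: a0@(0,0):B a1@(1,0):B a2@(0,1):B a3@(3,3):A a4@(2,2):A a5@(0,5):A a6@(1,1):B a7@(2,5):B
t=4: a0@(0,0):B a1@(1,0):B a2@(0,1):B a3@(3,3):A a4@(2,2):A a5@(0,2):A a6@(1,1):B a7@(2,5):B
t=5: a0@(0,0):B a1@(1,0):B a2@(0,1):B a3@(3,3):A a4@(2,2):A a5@(0,3):A a6@(1,1):B a7@(2,5):B
t=6: (unchanged — steady state)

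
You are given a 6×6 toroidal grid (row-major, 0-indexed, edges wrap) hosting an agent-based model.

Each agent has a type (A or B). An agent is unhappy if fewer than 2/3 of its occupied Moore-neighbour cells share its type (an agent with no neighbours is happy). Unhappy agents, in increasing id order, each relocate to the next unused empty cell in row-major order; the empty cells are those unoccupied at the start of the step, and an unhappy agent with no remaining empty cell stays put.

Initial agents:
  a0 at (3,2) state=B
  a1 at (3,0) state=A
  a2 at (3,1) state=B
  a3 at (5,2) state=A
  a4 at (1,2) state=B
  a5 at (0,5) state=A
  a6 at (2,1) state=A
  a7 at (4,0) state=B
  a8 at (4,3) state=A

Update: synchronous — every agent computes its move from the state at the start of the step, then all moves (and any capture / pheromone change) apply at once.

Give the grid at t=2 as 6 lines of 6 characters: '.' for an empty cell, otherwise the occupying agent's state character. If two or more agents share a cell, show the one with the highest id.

t=1: a0@(0,0):B a1@(0,1):A a2@(0,2):B a3@(5,2):A a4@(0,3):B a5@(0,5):A a6@(0,4):A a7@(1,0):B a8@(1,1):A
t=2: a0@(1,2):B a1@(1,3):A a2@(1,4):B a3@(1,5):A a4@(2,0):B a5@(2,1):A a6@(2,2):A a7@(2,3):B a8@(2,4):A

......
..BABA
BAABA.
......
......
......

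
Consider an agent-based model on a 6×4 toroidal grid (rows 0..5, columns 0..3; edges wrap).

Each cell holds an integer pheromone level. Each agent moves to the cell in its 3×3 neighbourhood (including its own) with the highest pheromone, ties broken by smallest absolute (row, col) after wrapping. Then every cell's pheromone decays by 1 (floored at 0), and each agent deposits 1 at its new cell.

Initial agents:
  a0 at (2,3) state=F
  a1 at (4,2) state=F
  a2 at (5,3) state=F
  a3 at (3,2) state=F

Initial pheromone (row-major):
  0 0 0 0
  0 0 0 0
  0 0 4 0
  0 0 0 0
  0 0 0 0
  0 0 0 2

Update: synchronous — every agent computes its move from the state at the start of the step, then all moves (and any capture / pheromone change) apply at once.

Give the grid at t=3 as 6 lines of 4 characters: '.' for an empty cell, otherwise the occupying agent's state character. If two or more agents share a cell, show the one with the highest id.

t=1: a0@(2,2) a1@(5,3) a2@(5,3) a3@(2,2) | pheromone: 0 0 0 0 / 0 0 0 0 / 0 0 5 0 / 0 0 0 0 / 0 0 0 0 / 0 0 0 3
t=2: a0@(2,2) a1@(5,3) a2@(5,3) a3@(2,2) | pheromone: 0 0 0 0 / 0 0 0 0 / 0 0 6 0 / 0 0 0 0 / 0 0 0 0 / 0 0 0 4
t=3: a0@(2,2) a1@(5,3) a2@(5,3) a3@(2,2) | pheromone: 0 0 0 0 / 0 0 0 0 / 0 0 7 0 / 0 0 0 0 / 0 0 0 0 / 0 0 0 5

....
....
..F.
....
....
...F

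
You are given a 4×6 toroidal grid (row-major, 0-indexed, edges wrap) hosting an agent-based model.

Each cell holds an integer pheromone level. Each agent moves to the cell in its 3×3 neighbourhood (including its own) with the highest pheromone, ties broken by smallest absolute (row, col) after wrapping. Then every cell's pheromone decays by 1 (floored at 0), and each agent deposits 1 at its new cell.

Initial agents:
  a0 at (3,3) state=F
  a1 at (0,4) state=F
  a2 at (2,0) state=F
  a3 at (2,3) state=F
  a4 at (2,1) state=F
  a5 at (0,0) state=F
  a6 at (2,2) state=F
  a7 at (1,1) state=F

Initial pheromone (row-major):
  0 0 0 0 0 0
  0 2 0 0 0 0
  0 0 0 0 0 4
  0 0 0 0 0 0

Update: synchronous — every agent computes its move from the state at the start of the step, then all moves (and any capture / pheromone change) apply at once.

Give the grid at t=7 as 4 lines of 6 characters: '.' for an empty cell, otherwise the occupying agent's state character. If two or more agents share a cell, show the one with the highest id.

t=1: a0@(0,2) a1@(0,3) a2@(2,5) a3@(1,2) a4@(1,1) a5@(1,1) a6@(1,1) a7@(1,1) | pheromone: 0 0 1 1 0 0 / 0 5 1 0 0 0 / 0 0 0 0 0 4 / 0 0 0 0 0 0
t=2: a0@(1,1) a1@(0,2) a2@(2,5) a3@(1,1) a4@(1,1) a5@(1,1) a6@(1,1) a7@(1,1) | pheromone: 0 0 1 0 0 0 / 0 10 0 0 0 0 / 0 0 0 0 0 4 / 0 0 0 0 0 0
t=3: a0@(1,1) a1@(1,1) a2@(2,5) a3@(1,1) a4@(1,1) a5@(1,1) a6@(1,1) a7@(1,1) | pheromone: 0 0 0 0 0 0 / 0 16 0 0 0 0 / 0 0 0 0 0 4 / 0 0 0 0 0 0
t=4: a0@(1,1) a1@(1,1) a2@(2,5) a3@(1,1) a4@(1,1) a5@(1,1) a6@(1,1) a7@(1,1) | pheromone: 0 0 0 0 0 0 / 0 22 0 0 0 0 / 0 0 0 0 0 4 / 0 0 0 0 0 0
t=5: a0@(1,1) a1@(1,1) a2@(2,5) a3@(1,1) a4@(1,1) a5@(1,1) a6@(1,1) a7@(1,1) | pheromone: 0 0 0 0 0 0 / 0 28 0 0 0 0 / 0 0 0 0 0 4 / 0 0 0 0 0 0
t=6: a0@(1,1) a1@(1,1) a2@(2,5) a3@(1,1) a4@(1,1) a5@(1,1) a6@(1,1) a7@(1,1) | pheromone: 0 0 0 0 0 0 / 0 34 0 0 0 0 / 0 0 0 0 0 4 / 0 0 0 0 0 0
t=7: a0@(1,1) a1@(1,1) a2@(2,5) a3@(1,1) a4@(1,1) a5@(1,1) a6@(1,1) a7@(1,1) | pheromone: 0 0 0 0 0 0 / 0 40 0 0 0 0 / 0 0 0 0 0 4 / 0 0 0 0 0 0

......
.F....
.....F
......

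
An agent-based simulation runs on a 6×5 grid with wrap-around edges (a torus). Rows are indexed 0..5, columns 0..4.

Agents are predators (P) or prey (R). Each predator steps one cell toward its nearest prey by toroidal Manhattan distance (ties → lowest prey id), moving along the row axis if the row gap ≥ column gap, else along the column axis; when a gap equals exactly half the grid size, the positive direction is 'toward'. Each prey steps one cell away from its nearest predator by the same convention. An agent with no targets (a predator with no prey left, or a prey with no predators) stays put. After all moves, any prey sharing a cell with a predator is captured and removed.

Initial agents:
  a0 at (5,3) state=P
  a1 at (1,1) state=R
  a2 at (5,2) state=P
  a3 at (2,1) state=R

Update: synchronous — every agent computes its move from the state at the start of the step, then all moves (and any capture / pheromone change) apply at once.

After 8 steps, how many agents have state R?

t=1: a0@(0,3):P a1@(2,1):R a2@(0,2):P a3@(1,1):R
t=2: a0@(0,2):P a1@(3,1):R a2@(1,2):P a3@(2,1):R
t=3: a0@(1,2):P a1@(4,1):R a2@(2,2):P a3@(3,1):R
t=4: a0@(2,2):P a1@(5,1):R a2@(3,2):P a3@(4,1):R
t=5: a0@(3,2):P a1@(0,1):R a2@(4,2):P a3@(5,1):R
t=6: a0@(4,2):P a1@(1,1):R a2@(5,2):P a3@(0,1):R
t=7: a0@(5,2):P a1@(2,1):R a2@(0,2):P a3@(1,1):R
t=8: a0@(0,2):P a1@(3,1):R a2@(1,2):P a3@(2,1):R

2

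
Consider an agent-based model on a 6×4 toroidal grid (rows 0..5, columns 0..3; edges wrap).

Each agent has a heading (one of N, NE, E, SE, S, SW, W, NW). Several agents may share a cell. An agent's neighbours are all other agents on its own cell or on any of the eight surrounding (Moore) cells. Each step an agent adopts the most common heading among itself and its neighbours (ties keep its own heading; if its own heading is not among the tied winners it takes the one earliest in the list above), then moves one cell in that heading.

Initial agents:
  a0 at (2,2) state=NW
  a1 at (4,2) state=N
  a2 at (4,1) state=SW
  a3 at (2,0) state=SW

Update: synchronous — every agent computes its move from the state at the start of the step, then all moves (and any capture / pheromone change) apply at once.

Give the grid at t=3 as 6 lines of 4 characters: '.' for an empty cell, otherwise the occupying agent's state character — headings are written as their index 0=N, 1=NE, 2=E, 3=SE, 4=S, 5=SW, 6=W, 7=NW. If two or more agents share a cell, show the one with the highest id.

....
..5.
....
....
....
.5.7

t=1: a0@(1,1):NW a1@(3,2):N a2@(5,0):SW a3@(3,3):SW
t=2: a0@(0,0):NW a1@(2,2):N a2@(0,3):SW a3@(4,2):SW
t=3: a0@(5,3):NW a1@(1,2):N a2@(1,2):SW a3@(5,1):SW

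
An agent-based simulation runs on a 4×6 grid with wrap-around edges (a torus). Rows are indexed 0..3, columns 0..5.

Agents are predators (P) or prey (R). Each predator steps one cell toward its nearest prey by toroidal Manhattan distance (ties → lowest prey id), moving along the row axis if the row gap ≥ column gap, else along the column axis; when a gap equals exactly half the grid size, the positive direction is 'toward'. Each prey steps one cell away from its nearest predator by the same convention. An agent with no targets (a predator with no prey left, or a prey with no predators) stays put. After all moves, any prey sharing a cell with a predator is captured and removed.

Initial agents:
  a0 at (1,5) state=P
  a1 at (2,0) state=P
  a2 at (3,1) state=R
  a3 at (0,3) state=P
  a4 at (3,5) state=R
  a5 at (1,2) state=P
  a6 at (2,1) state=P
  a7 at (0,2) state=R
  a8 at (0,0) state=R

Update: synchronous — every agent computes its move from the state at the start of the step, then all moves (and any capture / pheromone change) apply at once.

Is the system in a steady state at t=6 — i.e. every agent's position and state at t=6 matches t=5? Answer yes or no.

t=1: a0@(2,5):P a1@(3,0):P a2@(0,1):R a3@(0,2):P a5@(0,2):P a6@(3,1):P a7@(0,1):R
t=2: a0@(3,5):P a1@(0,0):P a3@(0,1):P a5@(0,1):P a6@(0,1):P
t=3: (unchanged — steady state)

yes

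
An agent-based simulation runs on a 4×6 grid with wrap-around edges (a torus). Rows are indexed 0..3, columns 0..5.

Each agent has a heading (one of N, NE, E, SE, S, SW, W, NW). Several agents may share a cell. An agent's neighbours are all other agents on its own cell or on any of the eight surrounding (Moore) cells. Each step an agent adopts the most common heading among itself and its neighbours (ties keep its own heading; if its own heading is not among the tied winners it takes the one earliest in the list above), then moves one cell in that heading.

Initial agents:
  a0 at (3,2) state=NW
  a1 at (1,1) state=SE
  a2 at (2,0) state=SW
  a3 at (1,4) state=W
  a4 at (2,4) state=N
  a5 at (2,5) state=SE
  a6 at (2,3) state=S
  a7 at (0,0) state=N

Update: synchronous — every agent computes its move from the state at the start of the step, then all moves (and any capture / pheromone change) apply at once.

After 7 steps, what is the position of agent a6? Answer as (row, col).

t=1: a0@(2,1):NW a1@(2,2):SE a2@(3,1):SE a3@(1,3):W a4@(1,4):N a5@(3,0):SE a6@(3,3):S a7@(3,0):N
t=2: a0@(3,2):SE a1@(3,3):SE a2@(0,2):SE a3@(1,2):W a4@(0,4):N a5@(0,1):SE a6@(0,3):S a7@(0,1):SE
t=3: a0@(0,3):SE a1@(0,4):SE a2@(1,3):SE a3@(2,3):SE a4@(3,4):N a5@(1,2):SE a6@(1,4):SE a7@(1,2):SE
t=4: a0@(1,4):SE a1@(1,5):SE a2@(2,4):SE a3@(3,4):SE a4@(0,5):SE a5@(2,3):SE a6@(2,5):SE a7@(2,3):SE
t=5: a0@(2,5):SE a1@(2,0):SE a2@(3,5):SE a3@(0,5):SE a4@(1,0):SE a5@(3,4):SE a6@(3,0):SE a7@(3,4):SE
t=6: a0@(3,0):SE a1@(3,1):SE a2@(0,0):SE a3@(1,0):SE a4@(2,1):SE a5@(0,5):SE a6@(0,1):SE a7@(0,5):SE
t=7: a0@(0,1):SE a1@(0,2):SE a2@(1,1):SE a3@(2,1):SE a4@(3,2):SE a5@(1,0):SE a6@(1,2):SE a7@(1,0):SE

(1, 2)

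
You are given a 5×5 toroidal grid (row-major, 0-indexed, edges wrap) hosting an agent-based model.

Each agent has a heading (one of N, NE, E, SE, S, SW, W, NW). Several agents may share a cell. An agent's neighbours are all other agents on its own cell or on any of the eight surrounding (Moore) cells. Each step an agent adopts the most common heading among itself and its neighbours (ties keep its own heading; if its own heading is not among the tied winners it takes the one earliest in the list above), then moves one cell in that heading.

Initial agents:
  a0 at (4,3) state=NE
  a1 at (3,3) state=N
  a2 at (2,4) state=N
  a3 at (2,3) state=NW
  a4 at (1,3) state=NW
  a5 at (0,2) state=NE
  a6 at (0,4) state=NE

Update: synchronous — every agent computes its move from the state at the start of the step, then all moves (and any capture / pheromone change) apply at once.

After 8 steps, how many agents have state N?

2

t=1: a0@(3,4):NE a1@(2,3):N a2@(1,4):N a3@(1,2):NW a4@(0,2):NW a5@(4,3):NE a6@(4,0):NE
t=2: a0@(2,0):NE a1@(1,3):N a2@(0,4):N a3@(0,1):NW a4@(4,1):NW a5@(3,4):NE a6@(3,1):NE
t=3: a0@(1,1):NE a1@(0,3):N a2@(4,4):N a3@(4,0):NW a4@(3,0):NW a5@(2,0):NE a6@(2,2):NE
t=4: a0@(0,2):NE a1@(4,3):N a2@(3,4):N a3@(3,4):NW a4@(2,4):NW a5@(1,1):NE a6@(1,3):NE
t=5: a0@(4,3):NE a1@(3,3):N a2@(2,4):N a3@(2,3):NW a4@(1,3):NW a5@(0,2):NE a6@(0,4):NE
t=6: a0@(3,4):NE a1@(2,3):N a2@(1,4):N a3@(1,2):NW a4@(0,2):NW a5@(4,3):NE a6@(4,0):NE
t=7: a0@(2,0):NE a1@(1,3):N a2@(0,4):N a3@(0,1):NW a4@(4,1):NW a5@(3,4):NE a6@(3,1):NE
t=8: a0@(1,1):NE a1@(0,3):N a2@(4,4):N a3@(4,0):NW a4@(3,0):NW a5@(2,0):NE a6@(2,2):NE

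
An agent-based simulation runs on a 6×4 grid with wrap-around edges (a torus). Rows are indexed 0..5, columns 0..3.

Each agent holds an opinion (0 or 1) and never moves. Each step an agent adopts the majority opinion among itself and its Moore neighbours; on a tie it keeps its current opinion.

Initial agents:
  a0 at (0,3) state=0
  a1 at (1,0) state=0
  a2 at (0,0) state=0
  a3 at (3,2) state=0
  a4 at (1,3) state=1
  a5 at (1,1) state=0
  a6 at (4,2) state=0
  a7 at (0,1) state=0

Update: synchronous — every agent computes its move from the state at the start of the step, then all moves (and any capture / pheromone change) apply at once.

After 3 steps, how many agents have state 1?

0

t=1: a0@(0,3):0 a1@(1,0):0 a2@(0,0):0 a3@(3,2):0 a4@(1,3):0 a5@(1,1):0 a6@(4,2):0 a7@(0,1):0
t=2: (unchanged — steady state)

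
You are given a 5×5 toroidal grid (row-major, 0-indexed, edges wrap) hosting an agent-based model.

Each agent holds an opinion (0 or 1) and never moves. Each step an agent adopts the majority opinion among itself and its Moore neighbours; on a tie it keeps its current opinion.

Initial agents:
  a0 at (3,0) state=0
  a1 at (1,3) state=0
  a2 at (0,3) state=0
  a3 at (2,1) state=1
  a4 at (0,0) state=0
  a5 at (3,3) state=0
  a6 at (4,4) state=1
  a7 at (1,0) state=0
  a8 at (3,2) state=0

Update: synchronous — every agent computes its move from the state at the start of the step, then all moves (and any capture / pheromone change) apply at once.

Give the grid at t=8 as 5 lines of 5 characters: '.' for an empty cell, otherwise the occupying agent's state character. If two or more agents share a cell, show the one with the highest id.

t=1: a0@(3,0):1 a1@(1,3):0 a2@(0,3):0 a3@(2,1):0 a4@(0,0):0 a5@(3,3):0 a6@(4,4):0 a7@(1,0):0 a8@(3,2):0
t=2: a0@(3,0):0 a1@(1,3):0 a2@(0,3):0 a3@(2,1):0 a4@(0,0):0 a5@(3,3):0 a6@(4,4):0 a7@(1,0):0 a8@(3,2):0
t=3: (unchanged — steady state)

0..0.
0..0.
.0...
0.00.
....0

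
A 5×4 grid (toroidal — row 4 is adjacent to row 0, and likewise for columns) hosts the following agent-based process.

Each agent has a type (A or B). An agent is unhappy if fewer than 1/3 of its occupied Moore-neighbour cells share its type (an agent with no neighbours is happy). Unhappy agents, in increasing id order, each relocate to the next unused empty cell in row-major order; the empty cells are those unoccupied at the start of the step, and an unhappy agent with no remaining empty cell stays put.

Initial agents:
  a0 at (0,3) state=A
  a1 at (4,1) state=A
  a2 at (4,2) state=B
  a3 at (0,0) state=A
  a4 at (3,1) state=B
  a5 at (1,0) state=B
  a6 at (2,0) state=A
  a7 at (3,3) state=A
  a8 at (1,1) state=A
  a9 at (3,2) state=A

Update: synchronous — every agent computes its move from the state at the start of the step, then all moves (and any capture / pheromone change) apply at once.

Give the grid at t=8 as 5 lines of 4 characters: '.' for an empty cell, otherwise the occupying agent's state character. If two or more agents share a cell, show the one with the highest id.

t=1: a0@(0,3):A a1@(4,1):A a2@(0,1):B a3@(0,0):A a4@(0,2):B a5@(1,2):B a6@(2,0):A a7@(3,3):A a8@(1,1):A a9@(3,2):A
t=2: (unchanged — steady state)

ABBA
.AB.
A...
..AA
.A..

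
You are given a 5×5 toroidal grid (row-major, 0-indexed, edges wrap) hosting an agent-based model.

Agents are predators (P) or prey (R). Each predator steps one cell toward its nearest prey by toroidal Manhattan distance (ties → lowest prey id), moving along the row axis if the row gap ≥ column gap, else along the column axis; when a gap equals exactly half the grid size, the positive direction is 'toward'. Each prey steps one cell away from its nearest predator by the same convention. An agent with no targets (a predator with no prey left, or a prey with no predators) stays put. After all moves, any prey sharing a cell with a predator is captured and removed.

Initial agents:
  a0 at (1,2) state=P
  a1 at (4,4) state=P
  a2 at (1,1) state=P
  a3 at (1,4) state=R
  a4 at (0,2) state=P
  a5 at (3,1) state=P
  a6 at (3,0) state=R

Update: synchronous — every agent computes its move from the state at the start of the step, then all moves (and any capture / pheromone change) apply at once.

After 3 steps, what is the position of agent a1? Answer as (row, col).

(3, 4)

t=1: a0@(1,3):P a1@(0,4):P a2@(1,0):P a4@(0,3):P a5@(3,0):P a6@(3,4):R
t=2: a0@(2,3):P a1@(4,4):P a2@(2,0):P a4@(4,3):P a5@(3,4):P a6@(3,3):R
t=3: a0@(3,3):P a1@(3,4):P a2@(2,4):P a4@(3,3):P a5@(3,3):P a6@(4,3):R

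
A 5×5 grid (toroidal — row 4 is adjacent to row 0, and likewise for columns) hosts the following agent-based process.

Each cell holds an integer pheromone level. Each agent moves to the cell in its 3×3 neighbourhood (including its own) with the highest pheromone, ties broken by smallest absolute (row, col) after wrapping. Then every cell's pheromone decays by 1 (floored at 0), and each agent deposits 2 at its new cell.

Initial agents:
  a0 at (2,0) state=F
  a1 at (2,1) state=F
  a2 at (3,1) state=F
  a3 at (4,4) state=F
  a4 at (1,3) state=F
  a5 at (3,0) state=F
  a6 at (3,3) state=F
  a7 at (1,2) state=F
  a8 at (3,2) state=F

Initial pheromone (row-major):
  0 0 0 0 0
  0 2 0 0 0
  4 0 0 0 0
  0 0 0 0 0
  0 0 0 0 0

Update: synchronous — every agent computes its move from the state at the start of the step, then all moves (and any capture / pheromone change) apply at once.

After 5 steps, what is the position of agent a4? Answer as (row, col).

t=1: a0@(2,0) a1@(2,0) a2@(2,0) a3@(0,0) a4@(0,2) a5@(2,0) a6@(2,2) a7@(1,1) a8@(2,1) | pheromone: 2 0 2 0 0 / 0 3 0 0 0 / 11 2 2 0 0 / 0 0 0 0 0 / 0 0 0 0 0
t=2: a0@(2,0) a1@(2,0) a2@(2,0) a3@(1,1) a4@(1,1) a5@(2,0) a6@(1,1) a7@(2,0) a8@(2,0) | pheromone: 1 0 1 0 0 / 0 8 0 0 0 / 22 1 1 0 0 / 0 0 0 0 0 / 0 0 0 0 0
t=3: a0@(2,0) a1@(2,0) a2@(2,0) a3@(2,0) a4@(2,0) a5@(2,0) a6@(2,0) a7@(2,0) a8@(2,0) | pheromone: 0 0 0 0 0 / 0 7 0 0 0 / 39 0 0 0 0 / 0 0 0 0 0 / 0 0 0 0 0
t=4: a0@(2,0) a1@(2,0) a2@(2,0) a3@(2,0) a4@(2,0) a5@(2,0) a6@(2,0) a7@(2,0) a8@(2,0) | pheromone: 0 0 0 0 0 / 0 6 0 0 0 / 56 0 0 0 0 / 0 0 0 0 0 / 0 0 0 0 0
t=5: a0@(2,0) a1@(2,0) a2@(2,0) a3@(2,0) a4@(2,0) a5@(2,0) a6@(2,0) a7@(2,0) a8@(2,0) | pheromone: 0 0 0 0 0 / 0 5 0 0 0 / 73 0 0 0 0 / 0 0 0 0 0 / 0 0 0 0 0

(2, 0)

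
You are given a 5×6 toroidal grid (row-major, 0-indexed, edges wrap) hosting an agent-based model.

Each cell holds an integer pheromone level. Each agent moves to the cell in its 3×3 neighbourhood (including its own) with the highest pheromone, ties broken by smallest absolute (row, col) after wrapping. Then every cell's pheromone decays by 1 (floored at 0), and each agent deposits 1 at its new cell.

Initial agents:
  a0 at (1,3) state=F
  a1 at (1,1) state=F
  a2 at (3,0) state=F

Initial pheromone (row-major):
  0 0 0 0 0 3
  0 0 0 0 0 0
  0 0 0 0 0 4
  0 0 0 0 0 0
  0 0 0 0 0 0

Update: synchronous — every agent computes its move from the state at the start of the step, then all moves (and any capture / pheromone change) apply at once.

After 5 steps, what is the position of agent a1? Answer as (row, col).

(0, 5)

t=1: a0@(0,2) a1@(0,0) a2@(2,5) | pheromone: 1 0 1 0 0 2 / 0 0 0 0 0 0 / 0 0 0 0 0 4 / 0 0 0 0 0 0 / 0 0 0 0 0 0
t=2: a0@(0,2) a1@(0,5) a2@(2,5) | pheromone: 0 0 1 0 0 2 / 0 0 0 0 0 0 / 0 0 0 0 0 4 / 0 0 0 0 0 0 / 0 0 0 0 0 0
t=3: (unchanged — steady state)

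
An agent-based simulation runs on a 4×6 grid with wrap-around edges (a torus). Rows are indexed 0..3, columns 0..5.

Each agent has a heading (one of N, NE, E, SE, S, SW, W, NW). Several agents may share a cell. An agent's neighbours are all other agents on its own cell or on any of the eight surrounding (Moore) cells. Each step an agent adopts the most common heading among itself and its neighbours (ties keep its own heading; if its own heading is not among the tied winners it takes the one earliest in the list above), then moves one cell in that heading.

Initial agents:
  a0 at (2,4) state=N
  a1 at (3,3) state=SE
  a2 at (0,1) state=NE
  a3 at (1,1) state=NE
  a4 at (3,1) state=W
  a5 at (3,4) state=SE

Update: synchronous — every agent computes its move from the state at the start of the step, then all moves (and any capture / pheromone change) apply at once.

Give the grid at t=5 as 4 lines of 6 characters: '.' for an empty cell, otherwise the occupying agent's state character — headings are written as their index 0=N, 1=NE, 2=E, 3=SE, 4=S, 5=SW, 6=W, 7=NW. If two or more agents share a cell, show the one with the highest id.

t=1: a0@(3,5):SE a1@(0,4):SE a2@(3,2):NE a3@(0,2):NE a4@(3,0):W a5@(0,5):SE
t=2: a0@(0,0):SE a1@(1,5):SE a2@(2,3):NE a3@(3,3):NE a4@(0,1):SE a5@(1,0):SE
t=3: a0@(1,1):SE a1@(2,0):SE a2@(1,4):NE a3@(2,4):NE a4@(1,2):SE a5@(2,1):SE
t=4: a0@(2,2):SE a1@(3,1):SE a2@(0,5):NE a3@(1,5):NE a4@(2,3):SE a5@(3,2):SE
t=5: a0@(3,3):SE a1@(0,2):SE a2@(3,0):NE a3@(0,0):NE a4@(3,4):SE a5@(0,3):SE

1.33..
......
......
1..33.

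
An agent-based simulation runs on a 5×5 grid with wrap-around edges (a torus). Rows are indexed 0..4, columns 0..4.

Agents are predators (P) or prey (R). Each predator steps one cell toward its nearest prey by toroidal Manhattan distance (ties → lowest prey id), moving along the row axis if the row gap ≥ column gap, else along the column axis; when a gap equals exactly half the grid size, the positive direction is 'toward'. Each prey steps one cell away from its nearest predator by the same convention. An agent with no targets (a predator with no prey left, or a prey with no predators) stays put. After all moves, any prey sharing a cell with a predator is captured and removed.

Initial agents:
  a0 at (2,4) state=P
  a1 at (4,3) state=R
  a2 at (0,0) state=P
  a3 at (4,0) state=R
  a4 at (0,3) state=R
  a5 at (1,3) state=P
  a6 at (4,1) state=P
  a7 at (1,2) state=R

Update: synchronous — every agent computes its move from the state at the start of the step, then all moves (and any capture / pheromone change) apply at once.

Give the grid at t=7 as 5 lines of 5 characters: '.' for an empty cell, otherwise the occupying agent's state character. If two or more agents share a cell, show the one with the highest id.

.....
.....
.R...
.....
.PPP.

t=1: a0@(3,4):P a1@(3,3):R a2@(4,0):P a3@(3,0):R a4@(4,3):R a5@(0,3):P a6@(4,0):P a7@(1,1):R
t=2: a0@(3,3):P a1@(3,2):R a2@(3,0):P a3@(3,1):R a5@(4,3):P a6@(3,0):P a7@(2,1):R
t=3: a0@(3,2):P a2@(3,1):P a5@(3,3):P a6@(3,1):P a7@(1,1):R
t=4: a0@(2,2):P a2@(2,1):P a5@(2,3):P a6@(2,1):P a7@(0,1):R
t=5: a0@(1,2):P a2@(1,1):P a5@(1,3):P a6@(1,1):P a7@(4,1):R
t=6: a0@(0,2):P a2@(0,1):P a5@(0,3):P a6@(0,1):P a7@(3,1):R
t=7: a0@(4,2):P a2@(4,1):P a5@(4,3):P a6@(4,1):P a7@(2,1):R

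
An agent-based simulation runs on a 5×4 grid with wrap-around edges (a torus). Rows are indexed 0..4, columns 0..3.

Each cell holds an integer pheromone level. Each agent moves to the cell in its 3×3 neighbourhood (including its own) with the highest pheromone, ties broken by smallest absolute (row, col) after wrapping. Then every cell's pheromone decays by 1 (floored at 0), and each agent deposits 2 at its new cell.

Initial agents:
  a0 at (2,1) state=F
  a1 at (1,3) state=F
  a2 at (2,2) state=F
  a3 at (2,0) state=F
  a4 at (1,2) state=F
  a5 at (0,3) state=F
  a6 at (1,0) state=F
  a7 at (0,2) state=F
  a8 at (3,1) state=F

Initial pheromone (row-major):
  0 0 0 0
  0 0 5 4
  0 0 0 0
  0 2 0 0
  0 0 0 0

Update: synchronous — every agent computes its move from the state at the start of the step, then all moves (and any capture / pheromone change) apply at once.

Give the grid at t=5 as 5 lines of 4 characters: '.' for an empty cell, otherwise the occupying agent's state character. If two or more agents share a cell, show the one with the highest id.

t=1: a0@(1,2) a1@(1,2) a2@(1,2) a3@(1,3) a4@(1,2) a5@(1,2) a6@(1,3) a7@(1,2) a8@(3,1) | pheromone: 0 0 0 0 / 0 0 16 7 / 0 0 0 0 / 0 3 0 0 / 0 0 0 0
t=2: a0@(1,2) a1@(1,2) a2@(1,2) a3@(1,2) a4@(1,2) a5@(1,2) a6@(1,2) a7@(1,2) a8@(3,1) | pheromone: 0 0 0 0 / 0 0 31 6 / 0 0 0 0 / 0 4 0 0 / 0 0 0 0
t=3: a0@(1,2) a1@(1,2) a2@(1,2) a3@(1,2) a4@(1,2) a5@(1,2) a6@(1,2) a7@(1,2) a8@(3,1) | pheromone: 0 0 0 0 / 0 0 46 5 / 0 0 0 0 / 0 5 0 0 / 0 0 0 0
t=4: a0@(1,2) a1@(1,2) a2@(1,2) a3@(1,2) a4@(1,2) a5@(1,2) a6@(1,2) a7@(1,2) a8@(3,1) | pheromone: 0 0 0 0 / 0 0 61 4 / 0 0 0 0 / 0 6 0 0 / 0 0 0 0
t=5: a0@(1,2) a1@(1,2) a2@(1,2) a3@(1,2) a4@(1,2) a5@(1,2) a6@(1,2) a7@(1,2) a8@(3,1) | pheromone: 0 0 0 0 / 0 0 76 3 / 0 0 0 0 / 0 7 0 0 / 0 0 0 0

....
..F.
....
.F..
....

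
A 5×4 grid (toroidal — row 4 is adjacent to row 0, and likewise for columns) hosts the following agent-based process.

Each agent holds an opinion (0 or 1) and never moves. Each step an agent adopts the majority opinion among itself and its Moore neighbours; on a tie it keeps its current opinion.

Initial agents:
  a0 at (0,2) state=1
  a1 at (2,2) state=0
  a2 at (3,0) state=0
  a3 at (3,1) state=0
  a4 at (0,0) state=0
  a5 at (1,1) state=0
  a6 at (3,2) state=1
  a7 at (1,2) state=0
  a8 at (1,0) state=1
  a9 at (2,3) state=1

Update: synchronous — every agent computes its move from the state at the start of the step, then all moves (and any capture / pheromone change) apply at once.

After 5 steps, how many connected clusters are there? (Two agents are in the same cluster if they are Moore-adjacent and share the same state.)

t=1: a0@(0,2):0 a1@(2,2):0 a2@(3,0):0 a3@(3,1):0 a4@(0,0):0 a5@(1,1):0 a6@(3,2):1 a7@(1,2):0 a8@(1,0):1 a9@(2,3):1
t=2: (unchanged — steady state)

2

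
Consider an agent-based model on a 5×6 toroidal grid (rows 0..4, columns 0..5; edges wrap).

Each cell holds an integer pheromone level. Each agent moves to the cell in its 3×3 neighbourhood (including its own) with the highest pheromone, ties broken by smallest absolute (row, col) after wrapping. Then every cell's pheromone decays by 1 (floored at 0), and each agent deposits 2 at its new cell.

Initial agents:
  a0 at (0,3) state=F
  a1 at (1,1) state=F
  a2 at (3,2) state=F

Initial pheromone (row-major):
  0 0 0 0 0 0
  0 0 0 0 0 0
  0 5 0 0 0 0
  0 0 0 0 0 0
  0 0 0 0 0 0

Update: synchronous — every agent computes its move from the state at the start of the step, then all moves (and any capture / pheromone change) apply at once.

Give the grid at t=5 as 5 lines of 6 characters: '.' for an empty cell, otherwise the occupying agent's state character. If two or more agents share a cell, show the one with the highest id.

..F...
......
.F....
......
......

t=1: a0@(0,2) a1@(2,1) a2@(2,1) | pheromone: 0 0 2 0 0 0 / 0 0 0 0 0 0 / 0 8 0 0 0 0 / 0 0 0 0 0 0 / 0 0 0 0 0 0
t=2: a0@(0,2) a1@(2,1) a2@(2,1) | pheromone: 0 0 3 0 0 0 / 0 0 0 0 0 0 / 0 11 0 0 0 0 / 0 0 0 0 0 0 / 0 0 0 0 0 0
t=3: a0@(0,2) a1@(2,1) a2@(2,1) | pheromone: 0 0 4 0 0 0 / 0 0 0 0 0 0 / 0 14 0 0 0 0 / 0 0 0 0 0 0 / 0 0 0 0 0 0
t=4: a0@(0,2) a1@(2,1) a2@(2,1) | pheromone: 0 0 5 0 0 0 / 0 0 0 0 0 0 / 0 17 0 0 0 0 / 0 0 0 0 0 0 / 0 0 0 0 0 0
t=5: a0@(0,2) a1@(2,1) a2@(2,1) | pheromone: 0 0 6 0 0 0 / 0 0 0 0 0 0 / 0 20 0 0 0 0 / 0 0 0 0 0 0 / 0 0 0 0 0 0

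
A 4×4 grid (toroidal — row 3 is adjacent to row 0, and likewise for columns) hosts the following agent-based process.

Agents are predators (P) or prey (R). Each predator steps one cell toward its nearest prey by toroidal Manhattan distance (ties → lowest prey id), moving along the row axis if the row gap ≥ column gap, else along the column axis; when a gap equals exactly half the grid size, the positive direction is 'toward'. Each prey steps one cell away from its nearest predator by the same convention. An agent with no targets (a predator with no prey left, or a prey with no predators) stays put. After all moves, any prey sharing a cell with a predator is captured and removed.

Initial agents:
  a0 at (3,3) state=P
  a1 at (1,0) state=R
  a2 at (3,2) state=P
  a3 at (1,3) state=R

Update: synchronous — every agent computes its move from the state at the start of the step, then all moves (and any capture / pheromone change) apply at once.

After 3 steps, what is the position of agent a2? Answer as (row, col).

(0, 0)

t=1: a0@(0,3):P a1@(0,0):R a2@(0,2):P
t=2: a0@(0,0):P a1@(0,1):R a2@(0,3):P
t=3: a0@(0,1):P a1@(0,2):R a2@(0,0):P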